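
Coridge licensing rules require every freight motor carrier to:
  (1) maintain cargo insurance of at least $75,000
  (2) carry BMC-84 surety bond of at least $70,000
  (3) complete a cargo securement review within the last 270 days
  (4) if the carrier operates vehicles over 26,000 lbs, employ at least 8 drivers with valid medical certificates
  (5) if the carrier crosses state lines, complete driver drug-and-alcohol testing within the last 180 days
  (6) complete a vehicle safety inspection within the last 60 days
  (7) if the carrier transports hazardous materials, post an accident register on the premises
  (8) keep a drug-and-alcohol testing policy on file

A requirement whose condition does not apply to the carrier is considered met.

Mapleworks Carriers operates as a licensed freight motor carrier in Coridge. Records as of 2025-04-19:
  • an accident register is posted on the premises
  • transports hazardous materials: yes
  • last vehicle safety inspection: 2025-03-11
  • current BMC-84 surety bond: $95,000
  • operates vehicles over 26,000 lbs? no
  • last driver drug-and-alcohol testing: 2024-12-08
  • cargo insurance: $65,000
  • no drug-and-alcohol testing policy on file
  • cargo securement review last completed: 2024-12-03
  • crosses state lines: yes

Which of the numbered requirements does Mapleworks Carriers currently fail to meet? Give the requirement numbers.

1. cargo insurance $65,000 < $75,000 → not met
2. BMC-84 surety bond $95,000 ≥ $70,000 → met
3. cargo securement review 137 days ago vs limit 270 → met
4. condition 'operates vehicles over 26,000 lbs' does not hold → requirement n/a → met
5. condition 'crosses state lines' holds; driver drug-and-alcohol testing 132 days ago vs limit 180 → met
6. vehicle safety inspection 39 days ago vs limit 60 → met
7. condition 'transports hazardous materials' holds; accident register present → met
8. drug-and-alcohol testing policy absent → not met
Not met: 1, 8

1, 8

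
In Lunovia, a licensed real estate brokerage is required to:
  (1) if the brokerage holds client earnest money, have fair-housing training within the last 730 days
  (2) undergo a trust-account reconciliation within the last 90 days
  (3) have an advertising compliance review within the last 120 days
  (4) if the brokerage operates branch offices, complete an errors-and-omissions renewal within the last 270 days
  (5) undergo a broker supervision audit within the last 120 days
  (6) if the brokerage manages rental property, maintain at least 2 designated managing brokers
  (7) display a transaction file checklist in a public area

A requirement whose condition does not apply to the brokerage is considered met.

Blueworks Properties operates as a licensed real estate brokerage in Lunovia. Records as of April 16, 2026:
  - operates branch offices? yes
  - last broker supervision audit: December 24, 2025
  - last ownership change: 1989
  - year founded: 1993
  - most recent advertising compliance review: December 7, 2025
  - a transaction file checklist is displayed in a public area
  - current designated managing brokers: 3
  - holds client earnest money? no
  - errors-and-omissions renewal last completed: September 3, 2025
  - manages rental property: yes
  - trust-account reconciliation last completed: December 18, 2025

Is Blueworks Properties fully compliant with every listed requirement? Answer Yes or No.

1. condition 'holds client earnest money' does not hold → requirement n/a → met
2. trust-account reconciliation 119 days ago vs limit 90 → not met
3. advertising compliance review 130 days ago vs limit 120 → not met
4. condition 'operates branch offices' holds; errors-and-omissions renewal 225 days ago vs limit 270 → met
5. broker supervision audit 113 days ago vs limit 120 → met
6. condition 'manages rental property' holds; designated managing brokers 3 ≥ 2 → met
7. transaction file checklist present → met
Not met: 2, 3

No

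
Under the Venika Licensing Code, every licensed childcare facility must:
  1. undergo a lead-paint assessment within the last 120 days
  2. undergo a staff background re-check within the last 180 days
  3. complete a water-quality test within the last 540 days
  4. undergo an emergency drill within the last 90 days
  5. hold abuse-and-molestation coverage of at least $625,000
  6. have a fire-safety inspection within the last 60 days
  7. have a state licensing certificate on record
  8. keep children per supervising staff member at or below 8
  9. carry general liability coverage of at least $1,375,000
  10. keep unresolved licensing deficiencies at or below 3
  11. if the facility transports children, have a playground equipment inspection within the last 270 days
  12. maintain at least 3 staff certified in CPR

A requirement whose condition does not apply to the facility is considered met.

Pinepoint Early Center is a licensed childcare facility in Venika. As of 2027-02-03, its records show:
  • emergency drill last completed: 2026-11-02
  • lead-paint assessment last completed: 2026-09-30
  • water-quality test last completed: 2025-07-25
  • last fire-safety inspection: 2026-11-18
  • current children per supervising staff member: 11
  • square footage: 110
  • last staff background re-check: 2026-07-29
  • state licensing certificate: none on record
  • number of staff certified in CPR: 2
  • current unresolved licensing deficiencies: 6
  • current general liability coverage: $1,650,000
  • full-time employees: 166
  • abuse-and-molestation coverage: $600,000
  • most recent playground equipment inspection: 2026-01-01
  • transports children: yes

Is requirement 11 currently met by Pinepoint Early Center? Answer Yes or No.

No

11. condition 'transports children' holds; playground equipment inspection 398 days ago vs limit 270 → not met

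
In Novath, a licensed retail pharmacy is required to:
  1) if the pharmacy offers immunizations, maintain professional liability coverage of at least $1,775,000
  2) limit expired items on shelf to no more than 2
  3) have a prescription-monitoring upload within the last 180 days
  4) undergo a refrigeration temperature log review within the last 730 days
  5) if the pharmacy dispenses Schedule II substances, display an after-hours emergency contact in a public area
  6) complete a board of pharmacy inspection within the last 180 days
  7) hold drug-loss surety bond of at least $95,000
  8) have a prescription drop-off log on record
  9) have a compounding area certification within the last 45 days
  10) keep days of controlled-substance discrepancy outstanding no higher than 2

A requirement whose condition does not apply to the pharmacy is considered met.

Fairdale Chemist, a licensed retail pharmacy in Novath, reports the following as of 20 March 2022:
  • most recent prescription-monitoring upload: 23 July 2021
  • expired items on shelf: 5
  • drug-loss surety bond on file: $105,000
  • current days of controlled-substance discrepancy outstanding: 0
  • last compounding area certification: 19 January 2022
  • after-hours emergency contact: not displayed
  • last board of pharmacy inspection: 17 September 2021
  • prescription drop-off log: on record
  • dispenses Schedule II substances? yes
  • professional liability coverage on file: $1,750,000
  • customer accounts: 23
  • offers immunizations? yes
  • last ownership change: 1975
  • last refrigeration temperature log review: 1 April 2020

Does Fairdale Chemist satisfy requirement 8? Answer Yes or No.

Yes

8. prescription drop-off log present → met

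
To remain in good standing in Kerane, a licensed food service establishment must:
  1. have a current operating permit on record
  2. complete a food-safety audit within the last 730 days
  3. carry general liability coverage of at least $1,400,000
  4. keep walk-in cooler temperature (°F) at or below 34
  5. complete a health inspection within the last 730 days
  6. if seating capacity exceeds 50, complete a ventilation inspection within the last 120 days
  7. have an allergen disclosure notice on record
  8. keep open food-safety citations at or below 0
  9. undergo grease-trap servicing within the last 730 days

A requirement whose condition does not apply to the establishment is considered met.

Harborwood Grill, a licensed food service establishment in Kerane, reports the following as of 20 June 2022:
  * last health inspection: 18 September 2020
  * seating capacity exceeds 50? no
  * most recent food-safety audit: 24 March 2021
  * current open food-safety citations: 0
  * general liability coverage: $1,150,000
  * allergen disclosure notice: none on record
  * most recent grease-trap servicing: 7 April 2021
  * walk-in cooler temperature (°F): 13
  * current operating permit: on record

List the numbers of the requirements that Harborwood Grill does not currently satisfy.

1. current operating permit present → met
2. food-safety audit 453 days ago vs limit 730 → met
3. general liability coverage $1,150,000 < $1,400,000 → not met
4. walk-in cooler temperature (°F) 13 ≤ 34 → met
5. health inspection 640 days ago vs limit 730 → met
6. condition 'seating capacity exceeds 50' does not hold → requirement n/a → met
7. allergen disclosure notice absent → not met
8. open food-safety citations 0 ≤ 0 → met
9. grease-trap servicing 439 days ago vs limit 730 → met
Not met: 3, 7

3, 7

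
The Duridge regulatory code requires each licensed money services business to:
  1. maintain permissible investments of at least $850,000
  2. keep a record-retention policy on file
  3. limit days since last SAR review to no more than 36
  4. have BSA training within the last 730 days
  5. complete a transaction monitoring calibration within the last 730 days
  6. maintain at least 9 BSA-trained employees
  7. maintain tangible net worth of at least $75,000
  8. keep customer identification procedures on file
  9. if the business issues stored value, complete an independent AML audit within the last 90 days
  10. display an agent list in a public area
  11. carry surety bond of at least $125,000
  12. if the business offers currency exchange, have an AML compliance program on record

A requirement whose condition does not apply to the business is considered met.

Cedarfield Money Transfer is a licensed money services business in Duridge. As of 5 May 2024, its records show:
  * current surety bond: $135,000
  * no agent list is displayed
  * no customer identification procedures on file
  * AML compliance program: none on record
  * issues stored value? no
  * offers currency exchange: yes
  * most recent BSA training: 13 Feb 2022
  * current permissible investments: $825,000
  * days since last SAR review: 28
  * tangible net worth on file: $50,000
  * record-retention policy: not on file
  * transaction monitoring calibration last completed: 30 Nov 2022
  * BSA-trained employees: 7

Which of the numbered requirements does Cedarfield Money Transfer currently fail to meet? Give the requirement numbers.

1, 2, 4, 6, 7, 8, 10, 12

1. permissible investments $825,000 < $850,000 → not met
2. record-retention policy absent → not met
3. days since last SAR review 28 ≤ 36 → met
4. BSA training 812 days ago vs limit 730 → not met
5. transaction monitoring calibration 522 days ago vs limit 730 → met
6. BSA-trained employees 7 < 9 → not met
7. tangible net worth $50,000 < $75,000 → not met
8. customer identification procedures absent → not met
9. condition 'issues stored value' does not hold → requirement n/a → met
10. agent list absent → not met
11. surety bond $135,000 ≥ $125,000 → met
12. condition 'offers currency exchange' holds; AML compliance program absent → not met
Not met: 1, 2, 4, 6, 7, 8, 10, 12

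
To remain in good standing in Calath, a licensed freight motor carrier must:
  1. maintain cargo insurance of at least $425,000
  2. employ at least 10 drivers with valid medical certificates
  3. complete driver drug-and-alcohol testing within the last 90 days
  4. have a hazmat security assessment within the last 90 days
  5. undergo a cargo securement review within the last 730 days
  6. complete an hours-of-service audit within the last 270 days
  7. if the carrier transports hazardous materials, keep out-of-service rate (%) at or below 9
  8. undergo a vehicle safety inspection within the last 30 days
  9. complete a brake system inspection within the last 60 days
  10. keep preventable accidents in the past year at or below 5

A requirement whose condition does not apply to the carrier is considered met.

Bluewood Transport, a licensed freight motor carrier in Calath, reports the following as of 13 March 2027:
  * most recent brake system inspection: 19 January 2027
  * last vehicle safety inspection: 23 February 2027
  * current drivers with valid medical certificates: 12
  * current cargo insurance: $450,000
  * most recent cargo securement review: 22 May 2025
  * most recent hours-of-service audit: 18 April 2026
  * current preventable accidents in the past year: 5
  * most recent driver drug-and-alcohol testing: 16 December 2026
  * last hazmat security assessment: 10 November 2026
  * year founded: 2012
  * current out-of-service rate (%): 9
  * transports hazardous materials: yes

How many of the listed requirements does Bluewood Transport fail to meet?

2

1. cargo insurance $450,000 ≥ $425,000 → met
2. drivers with valid medical certificates 12 ≥ 10 → met
3. driver drug-and-alcohol testing 87 days ago vs limit 90 → met
4. hazmat security assessment 123 days ago vs limit 90 → not met
5. cargo securement review 660 days ago vs limit 730 → met
6. hours-of-service audit 329 days ago vs limit 270 → not met
7. condition 'transports hazardous materials' holds; out-of-service rate (%) 9 ≤ 9 → met
8. vehicle safety inspection 18 days ago vs limit 30 → met
9. brake system inspection 53 days ago vs limit 60 → met
10. preventable accidents in the past year 5 ≤ 5 → met
Not met: 2 of 10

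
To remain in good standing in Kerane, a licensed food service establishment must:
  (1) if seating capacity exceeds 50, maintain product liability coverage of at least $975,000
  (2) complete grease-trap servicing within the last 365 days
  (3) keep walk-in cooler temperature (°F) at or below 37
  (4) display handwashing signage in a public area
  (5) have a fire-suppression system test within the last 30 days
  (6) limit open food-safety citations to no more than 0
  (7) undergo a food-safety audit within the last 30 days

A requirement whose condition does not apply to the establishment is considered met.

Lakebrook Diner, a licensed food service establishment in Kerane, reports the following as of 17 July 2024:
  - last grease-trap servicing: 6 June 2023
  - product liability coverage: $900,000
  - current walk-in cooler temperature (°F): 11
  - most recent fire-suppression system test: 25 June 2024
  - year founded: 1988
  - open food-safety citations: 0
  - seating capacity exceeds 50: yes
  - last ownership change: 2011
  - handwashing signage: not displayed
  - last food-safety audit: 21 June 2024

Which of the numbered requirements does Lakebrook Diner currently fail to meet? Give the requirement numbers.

1. condition 'seating capacity exceeds 50' holds; product liability coverage $900,000 < $975,000 → not met
2. grease-trap servicing 407 days ago vs limit 365 → not met
3. walk-in cooler temperature (°F) 11 ≤ 37 → met
4. handwashing signage absent → not met
5. fire-suppression system test 22 days ago vs limit 30 → met
6. open food-safety citations 0 ≤ 0 → met
7. food-safety audit 26 days ago vs limit 30 → met
Not met: 1, 2, 4

1, 2, 4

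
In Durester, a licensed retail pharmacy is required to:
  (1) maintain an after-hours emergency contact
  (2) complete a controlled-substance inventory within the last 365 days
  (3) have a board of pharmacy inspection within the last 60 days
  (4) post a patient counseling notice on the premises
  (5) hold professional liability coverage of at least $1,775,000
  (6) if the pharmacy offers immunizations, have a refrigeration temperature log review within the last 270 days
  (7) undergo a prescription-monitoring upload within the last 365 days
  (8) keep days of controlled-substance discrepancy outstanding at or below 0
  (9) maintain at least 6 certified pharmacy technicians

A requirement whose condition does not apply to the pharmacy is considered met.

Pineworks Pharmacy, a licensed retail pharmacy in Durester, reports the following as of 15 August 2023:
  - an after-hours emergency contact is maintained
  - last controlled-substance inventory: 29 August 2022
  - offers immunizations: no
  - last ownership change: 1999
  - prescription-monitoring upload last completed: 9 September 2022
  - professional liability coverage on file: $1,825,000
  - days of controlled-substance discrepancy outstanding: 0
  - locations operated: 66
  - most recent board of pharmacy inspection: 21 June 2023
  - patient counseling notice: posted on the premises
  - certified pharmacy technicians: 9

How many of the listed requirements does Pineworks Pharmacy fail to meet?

1. after-hours emergency contact present → met
2. controlled-substance inventory 351 days ago vs limit 365 → met
3. board of pharmacy inspection 55 days ago vs limit 60 → met
4. patient counseling notice present → met
5. professional liability coverage $1,825,000 ≥ $1,775,000 → met
6. condition 'offers immunizations' does not hold → requirement n/a → met
7. prescription-monitoring upload 340 days ago vs limit 365 → met
8. days of controlled-substance discrepancy outstanding 0 ≤ 0 → met
9. certified pharmacy technicians 9 ≥ 6 → met
Not met: 0 of 9

0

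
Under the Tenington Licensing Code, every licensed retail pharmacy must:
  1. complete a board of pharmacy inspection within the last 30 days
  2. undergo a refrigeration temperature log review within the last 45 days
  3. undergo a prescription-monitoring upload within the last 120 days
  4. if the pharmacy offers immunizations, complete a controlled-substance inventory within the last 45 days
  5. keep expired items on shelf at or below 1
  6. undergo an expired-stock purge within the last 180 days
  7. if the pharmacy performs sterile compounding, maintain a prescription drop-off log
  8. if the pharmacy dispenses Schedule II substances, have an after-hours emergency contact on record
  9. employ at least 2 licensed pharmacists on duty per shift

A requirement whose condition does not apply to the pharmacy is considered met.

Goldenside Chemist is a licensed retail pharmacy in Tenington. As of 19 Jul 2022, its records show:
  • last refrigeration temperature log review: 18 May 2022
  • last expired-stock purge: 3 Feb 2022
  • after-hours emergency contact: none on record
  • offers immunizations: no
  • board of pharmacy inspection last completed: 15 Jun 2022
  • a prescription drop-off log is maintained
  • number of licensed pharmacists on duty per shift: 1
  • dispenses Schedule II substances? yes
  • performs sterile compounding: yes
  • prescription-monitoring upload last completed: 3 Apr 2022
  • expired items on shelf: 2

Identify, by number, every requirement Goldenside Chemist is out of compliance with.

1. board of pharmacy inspection 34 days ago vs limit 30 → not met
2. refrigeration temperature log review 62 days ago vs limit 45 → not met
3. prescription-monitoring upload 107 days ago vs limit 120 → met
4. condition 'offers immunizations' does not hold → requirement n/a → met
5. expired items on shelf 2 > 1 → not met
6. expired-stock purge 166 days ago vs limit 180 → met
7. condition 'performs sterile compounding' holds; prescription drop-off log present → met
8. condition 'dispenses Schedule II substances' holds; after-hours emergency contact absent → not met
9. licensed pharmacists on duty per shift 1 < 2 → not met
Not met: 1, 2, 5, 8, 9

1, 2, 5, 8, 9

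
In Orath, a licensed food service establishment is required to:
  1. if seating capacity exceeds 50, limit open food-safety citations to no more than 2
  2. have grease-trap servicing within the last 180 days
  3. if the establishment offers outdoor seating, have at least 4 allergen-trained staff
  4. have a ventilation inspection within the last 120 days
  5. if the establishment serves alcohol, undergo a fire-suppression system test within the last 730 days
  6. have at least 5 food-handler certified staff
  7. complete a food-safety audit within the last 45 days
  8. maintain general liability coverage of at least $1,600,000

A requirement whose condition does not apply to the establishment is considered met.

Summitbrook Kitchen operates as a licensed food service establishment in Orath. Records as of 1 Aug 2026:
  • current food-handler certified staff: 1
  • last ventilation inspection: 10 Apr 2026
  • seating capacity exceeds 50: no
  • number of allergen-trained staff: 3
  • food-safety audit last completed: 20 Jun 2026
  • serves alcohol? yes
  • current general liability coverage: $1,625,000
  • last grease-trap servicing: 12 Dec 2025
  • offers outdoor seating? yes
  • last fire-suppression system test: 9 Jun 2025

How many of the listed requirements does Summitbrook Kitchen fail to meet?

3

1. condition 'seating capacity exceeds 50' does not hold → requirement n/a → met
2. grease-trap servicing 232 days ago vs limit 180 → not met
3. condition 'offers outdoor seating' holds; allergen-trained staff 3 < 4 → not met
4. ventilation inspection 113 days ago vs limit 120 → met
5. condition 'serves alcohol' holds; fire-suppression system test 418 days ago vs limit 730 → met
6. food-handler certified staff 1 < 5 → not met
7. food-safety audit 42 days ago vs limit 45 → met
8. general liability coverage $1,625,000 ≥ $1,600,000 → met
Not met: 3 of 8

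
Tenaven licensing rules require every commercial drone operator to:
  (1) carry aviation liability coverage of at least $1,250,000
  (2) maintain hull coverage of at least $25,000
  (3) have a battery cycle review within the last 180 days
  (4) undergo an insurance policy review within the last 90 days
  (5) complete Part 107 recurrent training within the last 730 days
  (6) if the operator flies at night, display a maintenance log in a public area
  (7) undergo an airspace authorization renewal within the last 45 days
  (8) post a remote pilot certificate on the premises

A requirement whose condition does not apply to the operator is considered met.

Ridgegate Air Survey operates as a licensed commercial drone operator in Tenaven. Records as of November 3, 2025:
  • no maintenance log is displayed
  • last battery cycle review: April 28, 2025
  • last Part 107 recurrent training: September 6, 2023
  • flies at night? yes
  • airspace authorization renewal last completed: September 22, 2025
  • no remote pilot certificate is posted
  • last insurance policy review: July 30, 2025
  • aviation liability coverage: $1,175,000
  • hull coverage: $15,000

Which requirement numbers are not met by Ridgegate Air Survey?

1. aviation liability coverage $1,175,000 < $1,250,000 → not met
2. hull coverage $15,000 < $25,000 → not met
3. battery cycle review 189 days ago vs limit 180 → not met
4. insurance policy review 96 days ago vs limit 90 → not met
5. Part 107 recurrent training 789 days ago vs limit 730 → not met
6. condition 'flies at night' holds; maintenance log absent → not met
7. airspace authorization renewal 42 days ago vs limit 45 → met
8. remote pilot certificate absent → not met
Not met: 1, 2, 3, 4, 5, 6, 8

1, 2, 3, 4, 5, 6, 8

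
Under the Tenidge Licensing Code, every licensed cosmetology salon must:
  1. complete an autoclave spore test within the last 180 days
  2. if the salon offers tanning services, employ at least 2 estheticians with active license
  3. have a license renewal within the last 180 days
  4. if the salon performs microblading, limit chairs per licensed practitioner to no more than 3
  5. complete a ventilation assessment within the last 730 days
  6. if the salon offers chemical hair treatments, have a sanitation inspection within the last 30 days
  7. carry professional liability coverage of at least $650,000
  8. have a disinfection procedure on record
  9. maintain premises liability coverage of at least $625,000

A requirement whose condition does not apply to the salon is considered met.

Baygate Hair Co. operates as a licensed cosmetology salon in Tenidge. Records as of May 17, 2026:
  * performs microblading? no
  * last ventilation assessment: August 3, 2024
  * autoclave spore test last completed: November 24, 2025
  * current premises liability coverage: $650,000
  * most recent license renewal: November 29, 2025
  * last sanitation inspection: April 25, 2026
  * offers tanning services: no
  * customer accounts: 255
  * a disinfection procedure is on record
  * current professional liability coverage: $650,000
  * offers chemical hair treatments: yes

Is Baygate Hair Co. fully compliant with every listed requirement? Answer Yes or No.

1. autoclave spore test 174 days ago vs limit 180 → met
2. condition 'offers tanning services' does not hold → requirement n/a → met
3. license renewal 169 days ago vs limit 180 → met
4. condition 'performs microblading' does not hold → requirement n/a → met
5. ventilation assessment 652 days ago vs limit 730 → met
6. condition 'offers chemical hair treatments' holds; sanitation inspection 22 days ago vs limit 30 → met
7. professional liability coverage $650,000 ≥ $650,000 → met
8. disinfection procedure present → met
9. premises liability coverage $650,000 ≥ $625,000 → met
All met.

Yes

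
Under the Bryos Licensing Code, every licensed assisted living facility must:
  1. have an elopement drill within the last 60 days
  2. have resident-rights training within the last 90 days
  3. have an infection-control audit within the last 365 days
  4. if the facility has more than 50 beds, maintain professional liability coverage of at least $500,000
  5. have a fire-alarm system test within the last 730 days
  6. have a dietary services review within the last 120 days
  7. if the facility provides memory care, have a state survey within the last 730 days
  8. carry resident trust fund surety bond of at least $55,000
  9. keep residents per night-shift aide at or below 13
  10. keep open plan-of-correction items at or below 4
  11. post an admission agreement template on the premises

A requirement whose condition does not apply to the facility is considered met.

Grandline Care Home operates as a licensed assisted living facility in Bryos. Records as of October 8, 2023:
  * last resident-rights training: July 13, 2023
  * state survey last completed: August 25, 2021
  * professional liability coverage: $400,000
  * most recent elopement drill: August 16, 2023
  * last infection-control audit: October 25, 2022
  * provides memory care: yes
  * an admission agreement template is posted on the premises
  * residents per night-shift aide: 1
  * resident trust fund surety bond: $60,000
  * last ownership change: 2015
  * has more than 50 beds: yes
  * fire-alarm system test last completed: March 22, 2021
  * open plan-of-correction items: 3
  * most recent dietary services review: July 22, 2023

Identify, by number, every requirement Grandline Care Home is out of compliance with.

1. elopement drill 53 days ago vs limit 60 → met
2. resident-rights training 87 days ago vs limit 90 → met
3. infection-control audit 348 days ago vs limit 365 → met
4. condition 'has more than 50 beds' holds; professional liability coverage $400,000 < $500,000 → not met
5. fire-alarm system test 930 days ago vs limit 730 → not met
6. dietary services review 78 days ago vs limit 120 → met
7. condition 'provides memory care' holds; state survey 774 days ago vs limit 730 → not met
8. resident trust fund surety bond $60,000 ≥ $55,000 → met
9. residents per night-shift aide 1 ≤ 13 → met
10. open plan-of-correction items 3 ≤ 4 → met
11. admission agreement template present → met
Not met: 4, 5, 7

4, 5, 7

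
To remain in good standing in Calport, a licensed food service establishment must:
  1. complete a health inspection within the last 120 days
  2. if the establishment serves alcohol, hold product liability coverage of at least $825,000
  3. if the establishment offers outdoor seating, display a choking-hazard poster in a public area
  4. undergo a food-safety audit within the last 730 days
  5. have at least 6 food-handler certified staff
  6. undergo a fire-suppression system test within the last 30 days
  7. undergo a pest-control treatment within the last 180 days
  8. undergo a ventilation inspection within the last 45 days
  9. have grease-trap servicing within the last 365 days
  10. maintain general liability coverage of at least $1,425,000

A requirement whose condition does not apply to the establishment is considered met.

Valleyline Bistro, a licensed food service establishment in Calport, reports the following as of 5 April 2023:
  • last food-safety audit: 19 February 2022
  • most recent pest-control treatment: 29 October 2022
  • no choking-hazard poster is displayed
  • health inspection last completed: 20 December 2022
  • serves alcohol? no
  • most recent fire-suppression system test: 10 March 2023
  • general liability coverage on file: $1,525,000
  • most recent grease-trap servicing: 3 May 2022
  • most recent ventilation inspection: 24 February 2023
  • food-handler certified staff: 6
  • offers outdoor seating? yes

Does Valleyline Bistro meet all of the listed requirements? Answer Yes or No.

1. health inspection 106 days ago vs limit 120 → met
2. condition 'serves alcohol' does not hold → requirement n/a → met
3. condition 'offers outdoor seating' holds; choking-hazard poster absent → not met
4. food-safety audit 410 days ago vs limit 730 → met
5. food-handler certified staff 6 ≥ 6 → met
6. fire-suppression system test 26 days ago vs limit 30 → met
7. pest-control treatment 158 days ago vs limit 180 → met
8. ventilation inspection 40 days ago vs limit 45 → met
9. grease-trap servicing 337 days ago vs limit 365 → met
10. general liability coverage $1,525,000 ≥ $1,425,000 → met
Not met: 3

No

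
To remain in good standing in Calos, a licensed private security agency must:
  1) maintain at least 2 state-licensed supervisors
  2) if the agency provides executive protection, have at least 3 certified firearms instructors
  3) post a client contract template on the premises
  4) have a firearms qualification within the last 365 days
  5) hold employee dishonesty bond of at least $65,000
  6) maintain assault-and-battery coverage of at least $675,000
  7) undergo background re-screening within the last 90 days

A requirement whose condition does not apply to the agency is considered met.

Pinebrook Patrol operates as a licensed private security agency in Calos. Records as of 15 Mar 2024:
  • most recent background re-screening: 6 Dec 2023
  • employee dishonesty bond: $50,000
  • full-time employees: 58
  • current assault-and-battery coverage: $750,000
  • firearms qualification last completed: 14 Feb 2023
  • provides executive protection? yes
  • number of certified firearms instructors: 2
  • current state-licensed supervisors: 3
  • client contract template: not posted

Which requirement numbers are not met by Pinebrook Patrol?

2, 3, 4, 5, 7

1. state-licensed supervisors 3 ≥ 2 → met
2. condition 'provides executive protection' holds; certified firearms instructors 2 < 3 → not met
3. client contract template absent → not met
4. firearms qualification 395 days ago vs limit 365 → not met
5. employee dishonesty bond $50,000 < $65,000 → not met
6. assault-and-battery coverage $750,000 ≥ $675,000 → met
7. background re-screening 100 days ago vs limit 90 → not met
Not met: 2, 3, 4, 5, 7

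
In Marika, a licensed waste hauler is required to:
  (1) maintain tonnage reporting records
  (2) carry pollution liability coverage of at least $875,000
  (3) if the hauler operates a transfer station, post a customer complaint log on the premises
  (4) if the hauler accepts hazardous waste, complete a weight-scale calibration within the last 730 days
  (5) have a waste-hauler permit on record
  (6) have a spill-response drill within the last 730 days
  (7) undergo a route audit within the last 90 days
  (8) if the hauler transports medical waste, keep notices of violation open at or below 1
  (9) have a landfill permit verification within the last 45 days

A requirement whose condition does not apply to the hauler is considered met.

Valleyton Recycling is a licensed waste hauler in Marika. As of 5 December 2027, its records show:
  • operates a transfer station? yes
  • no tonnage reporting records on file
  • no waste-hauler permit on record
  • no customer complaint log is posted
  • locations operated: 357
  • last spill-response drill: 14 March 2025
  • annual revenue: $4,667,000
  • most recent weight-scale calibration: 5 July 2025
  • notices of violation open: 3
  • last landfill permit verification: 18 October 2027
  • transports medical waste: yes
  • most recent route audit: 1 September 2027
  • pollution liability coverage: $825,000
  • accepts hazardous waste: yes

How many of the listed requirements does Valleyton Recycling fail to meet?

1. tonnage reporting records absent → not met
2. pollution liability coverage $825,000 < $875,000 → not met
3. condition 'operates a transfer station' holds; customer complaint log absent → not met
4. condition 'accepts hazardous waste' holds; weight-scale calibration 883 days ago vs limit 730 → not met
5. waste-hauler permit absent → not met
6. spill-response drill 996 days ago vs limit 730 → not met
7. route audit 95 days ago vs limit 90 → not met
8. condition 'transports medical waste' holds; notices of violation open 3 > 1 → not met
9. landfill permit verification 48 days ago vs limit 45 → not met
Not met: 9 of 9

9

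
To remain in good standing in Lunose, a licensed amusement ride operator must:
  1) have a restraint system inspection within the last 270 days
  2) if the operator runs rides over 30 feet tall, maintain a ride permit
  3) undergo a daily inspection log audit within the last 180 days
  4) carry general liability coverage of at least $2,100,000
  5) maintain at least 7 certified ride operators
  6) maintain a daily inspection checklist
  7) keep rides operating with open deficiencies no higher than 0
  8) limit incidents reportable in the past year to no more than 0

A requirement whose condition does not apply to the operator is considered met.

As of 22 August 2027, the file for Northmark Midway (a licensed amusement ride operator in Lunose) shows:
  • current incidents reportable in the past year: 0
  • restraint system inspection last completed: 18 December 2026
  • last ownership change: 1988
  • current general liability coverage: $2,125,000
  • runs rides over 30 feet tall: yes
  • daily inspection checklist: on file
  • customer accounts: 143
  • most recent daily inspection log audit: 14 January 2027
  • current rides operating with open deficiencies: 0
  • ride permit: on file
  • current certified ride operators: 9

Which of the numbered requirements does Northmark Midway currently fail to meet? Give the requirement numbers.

3

1. restraint system inspection 247 days ago vs limit 270 → met
2. condition 'runs rides over 30 feet tall' holds; ride permit present → met
3. daily inspection log audit 220 days ago vs limit 180 → not met
4. general liability coverage $2,125,000 ≥ $2,100,000 → met
5. certified ride operators 9 ≥ 7 → met
6. daily inspection checklist present → met
7. rides operating with open deficiencies 0 ≤ 0 → met
8. incidents reportable in the past year 0 ≤ 0 → met
Not met: 3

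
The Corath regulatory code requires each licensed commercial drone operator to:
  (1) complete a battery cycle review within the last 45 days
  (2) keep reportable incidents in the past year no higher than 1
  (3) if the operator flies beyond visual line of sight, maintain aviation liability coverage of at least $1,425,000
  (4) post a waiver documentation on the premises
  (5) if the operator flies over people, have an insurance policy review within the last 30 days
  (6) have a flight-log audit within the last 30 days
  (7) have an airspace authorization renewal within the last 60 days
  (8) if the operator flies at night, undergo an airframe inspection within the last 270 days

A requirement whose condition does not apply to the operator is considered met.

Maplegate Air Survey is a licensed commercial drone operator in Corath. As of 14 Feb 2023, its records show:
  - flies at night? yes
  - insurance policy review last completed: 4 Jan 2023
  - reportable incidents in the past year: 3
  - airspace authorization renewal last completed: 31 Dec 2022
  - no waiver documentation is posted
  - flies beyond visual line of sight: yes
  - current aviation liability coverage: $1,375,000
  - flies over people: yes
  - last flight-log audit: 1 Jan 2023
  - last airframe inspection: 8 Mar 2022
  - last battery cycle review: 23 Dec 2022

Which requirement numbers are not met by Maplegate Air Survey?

1. battery cycle review 53 days ago vs limit 45 → not met
2. reportable incidents in the past year 3 > 1 → not met
3. condition 'flies beyond visual line of sight' holds; aviation liability coverage $1,375,000 < $1,425,000 → not met
4. waiver documentation absent → not met
5. condition 'flies over people' holds; insurance policy review 41 days ago vs limit 30 → not met
6. flight-log audit 44 days ago vs limit 30 → not met
7. airspace authorization renewal 45 days ago vs limit 60 → met
8. condition 'flies at night' holds; airframe inspection 343 days ago vs limit 270 → not met
Not met: 1, 2, 3, 4, 5, 6, 8

1, 2, 3, 4, 5, 6, 8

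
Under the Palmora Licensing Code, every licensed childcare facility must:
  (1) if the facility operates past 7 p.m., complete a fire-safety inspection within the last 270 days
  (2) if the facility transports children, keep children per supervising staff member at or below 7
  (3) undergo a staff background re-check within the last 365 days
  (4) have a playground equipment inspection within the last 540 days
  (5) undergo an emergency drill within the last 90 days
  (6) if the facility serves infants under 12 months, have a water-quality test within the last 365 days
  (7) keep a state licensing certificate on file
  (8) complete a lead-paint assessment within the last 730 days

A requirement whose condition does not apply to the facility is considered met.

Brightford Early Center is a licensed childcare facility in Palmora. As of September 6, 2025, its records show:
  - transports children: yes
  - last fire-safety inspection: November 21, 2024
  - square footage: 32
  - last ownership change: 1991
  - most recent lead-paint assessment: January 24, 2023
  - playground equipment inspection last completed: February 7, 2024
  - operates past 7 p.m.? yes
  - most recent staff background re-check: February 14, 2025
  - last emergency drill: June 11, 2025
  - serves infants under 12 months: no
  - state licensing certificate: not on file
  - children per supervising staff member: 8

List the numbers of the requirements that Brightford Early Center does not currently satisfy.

1. condition 'operates past 7 p.m.' holds; fire-safety inspection 289 days ago vs limit 270 → not met
2. condition 'transports children' holds; children per supervising staff member 8 > 7 → not met
3. staff background re-check 204 days ago vs limit 365 → met
4. playground equipment inspection 577 days ago vs limit 540 → not met
5. emergency drill 87 days ago vs limit 90 → met
6. condition 'serves infants under 12 months' does not hold → requirement n/a → met
7. state licensing certificate absent → not met
8. lead-paint assessment 956 days ago vs limit 730 → not met
Not met: 1, 2, 4, 7, 8

1, 2, 4, 7, 8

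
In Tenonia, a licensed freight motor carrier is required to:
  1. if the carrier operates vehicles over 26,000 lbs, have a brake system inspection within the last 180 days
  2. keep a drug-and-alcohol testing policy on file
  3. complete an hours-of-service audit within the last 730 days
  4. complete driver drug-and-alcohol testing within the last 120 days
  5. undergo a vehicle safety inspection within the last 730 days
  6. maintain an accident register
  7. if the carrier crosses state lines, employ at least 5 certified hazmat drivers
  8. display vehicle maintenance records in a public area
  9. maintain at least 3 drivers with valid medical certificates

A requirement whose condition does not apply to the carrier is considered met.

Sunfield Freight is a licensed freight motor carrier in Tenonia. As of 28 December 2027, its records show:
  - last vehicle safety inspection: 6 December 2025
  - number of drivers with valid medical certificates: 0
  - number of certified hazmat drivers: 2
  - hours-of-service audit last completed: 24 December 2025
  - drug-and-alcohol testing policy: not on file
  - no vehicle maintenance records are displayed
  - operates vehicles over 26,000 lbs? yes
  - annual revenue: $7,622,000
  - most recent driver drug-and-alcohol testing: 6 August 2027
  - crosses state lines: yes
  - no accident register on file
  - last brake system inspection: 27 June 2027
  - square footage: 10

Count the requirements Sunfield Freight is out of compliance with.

9

1. condition 'operates vehicles over 26,000 lbs' holds; brake system inspection 184 days ago vs limit 180 → not met
2. drug-and-alcohol testing policy absent → not met
3. hours-of-service audit 734 days ago vs limit 730 → not met
4. driver drug-and-alcohol testing 144 days ago vs limit 120 → not met
5. vehicle safety inspection 752 days ago vs limit 730 → not met
6. accident register absent → not met
7. condition 'crosses state lines' holds; certified hazmat drivers 2 < 5 → not met
8. vehicle maintenance records absent → not met
9. drivers with valid medical certificates 0 < 3 → not met
Not met: 9 of 9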